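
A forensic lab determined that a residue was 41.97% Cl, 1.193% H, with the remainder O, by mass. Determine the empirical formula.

ClHO3

Assume 100 g: 41.97 g Cl, 1.193 g H, 56.837 g O.
Cl: 41.97 g ÷ 35.45 g/mol = 1.184 mol
H: 1.193 g ÷ 1.008 g/mol = 1.184 mol
O: 56.837 g ÷ 16.00 g/mol = 3.552 mol
Divide by the smallest (1.184 mol H): Cl 1.000, H 1.000, O 3.001
≈ 1:1:3 → ClHO3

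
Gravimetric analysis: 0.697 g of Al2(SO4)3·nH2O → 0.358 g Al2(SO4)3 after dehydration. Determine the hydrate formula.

Al2(SO4)3·18H2O

Mass of water lost = 0.697 − 0.358 = 0.339 g → 0.339 / 18.02 = 0.01881 mol H2O
Molar mass of Al2(SO4)3 = 342.17 g/mol → mol Al2(SO4)3 = 0.358 / 342.17 = 0.001046
n = 0.01881 / 0.001046 = 17.98 ≈ 18 → Al2(SO4)3·18H2O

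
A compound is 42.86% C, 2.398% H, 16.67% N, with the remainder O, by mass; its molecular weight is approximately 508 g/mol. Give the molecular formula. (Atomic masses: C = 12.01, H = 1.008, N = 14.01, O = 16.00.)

Assume 100 g: 42.86 g C, 2.398 g H, 16.67 g N, 38.072 g O.
Moles — C: 42.86 / 12.01 = 3.569 mol; H: 2.398 / 1.008 = 2.379 mol; N: 16.67 / 14.01 = 1.19 mol; O: 38.072 / 16.00 = 2.38 mol
Ratios (÷ 1.19): C 2.999, H 1.999, N 1.000, O 2.000
Ratio ≈ 3:2:1:2, so the empirical formula is C3H2NO2
Empirical-formula mass = 84.06 g/mol
n = 508 / 84.06 = 6.04 ≈ 6
Molecular formula = (C3H2NO2)×6 = C18H12N6O12

C18H12N6O12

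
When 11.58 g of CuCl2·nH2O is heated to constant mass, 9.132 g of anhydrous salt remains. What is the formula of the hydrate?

Mass of water lost = 11.58 − 9.132 = 2.448 g → 2.448 / 18.02 = 0.1358 mol H2O
Molar mass of CuCl2 = 134.45 g/mol → mol CuCl2 = 9.132 / 134.45 = 0.06792
n = 0.1358 / 0.06792 = 2.00 ≈ 2 → CuCl2·2H2O

CuCl2·2H2O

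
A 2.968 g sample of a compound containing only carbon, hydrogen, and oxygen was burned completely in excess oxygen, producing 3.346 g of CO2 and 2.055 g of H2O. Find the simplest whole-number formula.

mol C = 3.346 / 44.01 = 0.07603; mass C = 0.07603 × 12.01 = 0.9131 g
mol H = 2 × (2.055 / 18.02) = 0.2281; mass H = 0.2281 × 1.008 = 0.2299 g
mass O = 2.968 − (1.143) = 1.825 g → mol O = 0.1141
Divide by the smallest (0.07603 mol C): C 1.000, H 3.000, O 1.500
Scaling by 2: C 2.00, H 6.00, O 3.00 → C2H6O3

C2H6O3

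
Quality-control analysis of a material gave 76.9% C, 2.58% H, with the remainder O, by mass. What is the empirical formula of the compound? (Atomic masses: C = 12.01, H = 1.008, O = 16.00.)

Assume 100 g: 76.9 g C, 2.58 g H, 20.52 g O.
n(C) = 76.9/12.01 = 6.403, n(H) = 2.58/1.008 = 2.56, n(O) = 20.52/16.00 = 1.282
Divide by the smallest (1.282 mol O): C 4.993, H 1.996, O 1.000
→ C5H2O

C5H2O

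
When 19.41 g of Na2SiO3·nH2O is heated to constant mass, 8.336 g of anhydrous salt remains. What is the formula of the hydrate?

Mass of water lost = 19.41 − 8.336 = 11.07 g → 11.07 / 18.02 = 0.6145 mol H2O
Molar mass of Na2SiO3 = 122.07 g/mol → mol Na2SiO3 = 8.336 / 122.07 = 0.06829
n = 0.6145 / 0.06829 = 9.00 ≈ 9 → Na2SiO3·9H2O

Na2SiO3·9H2O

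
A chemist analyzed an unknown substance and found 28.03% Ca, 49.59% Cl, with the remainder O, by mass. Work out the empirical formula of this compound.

CaCl2O2

Assume 100 g: 28.03 g Ca, 49.59 g Cl, 22.38 g O.
n(Ca) = 28.03/40.08 = 0.6994, n(Cl) = 49.59/35.45 = 1.399, n(O) = 22.38/16.00 = 1.399
Divide by the smallest (0.6994 mol Ca): Ca 1.000, Cl 2.000, O 2.000
≈ 1:2:2 → CaCl2O2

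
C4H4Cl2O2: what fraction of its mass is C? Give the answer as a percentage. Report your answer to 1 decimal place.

Molar mass = 4(12.01) + 4(1.008) + 2(35.45) + 2(16.00) = 154.972 g/mol
Mass of C per mole = 4 × 12.01 = 48.040 g
% C = 48.040 / 154.972 × 100 = 31.0%

31.0%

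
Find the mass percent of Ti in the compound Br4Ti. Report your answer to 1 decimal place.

13.0%

Molar mass = 4(79.90) + 1(47.87) = 367.470 g/mol
Mass of Ti per mole = 1 × 47.87 = 47.870 g
% Ti = 47.870 / 367.470 × 100 = 13.0%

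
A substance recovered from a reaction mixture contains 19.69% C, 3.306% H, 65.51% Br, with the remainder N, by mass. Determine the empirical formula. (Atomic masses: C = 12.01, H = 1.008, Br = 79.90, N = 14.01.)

Assume 100 g: 19.69 g C, 3.306 g H, 65.51 g Br, 11.494 g N.
n(C) = 19.69/12.01 = 1.639, n(H) = 3.306/1.008 = 3.28, n(Br) = 65.51/79.90 = 0.8199, n(N) = 11.494/14.01 = 0.8204
Divide by the smallest (0.8199 mol Br): C 2.000, H 4.000, Br 1.000, N 1.001
≈ 2:4:1:1 → C2H4BrN

C2H4BrN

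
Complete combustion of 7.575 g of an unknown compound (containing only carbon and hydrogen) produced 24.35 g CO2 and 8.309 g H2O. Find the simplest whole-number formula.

C3H5

mol C = 24.35 / 44.01 = 0.5533; mass C = 0.5533 × 12.01 = 6.645 g
mol H = 2 × (8.309 / 18.02) = 0.9222; mass H = 0.9222 × 1.008 = 0.9296 g
Divide by the smallest (0.5533 mol C): C 1.000, H 1.667
Scaling by 3: C 3.00, H 5.00 → C3H5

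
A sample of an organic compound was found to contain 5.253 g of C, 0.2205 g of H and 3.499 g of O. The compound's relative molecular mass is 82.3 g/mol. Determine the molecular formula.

n(C) = 5.253/12.01 = 0.4374, n(H) = 0.2205/1.008 = 0.2188, n(O) = 3.499/16.00 = 0.2187
Ratios (÷ 0.2187): C 2.000, H 1.000, O 1.000
→ C2HO
Empirical-formula mass = 41.03 g/mol
n = 82.3 / 41.03 = 2.01 ≈ 2
Molecular formula = (C2HO)×2 = C4H2O2

C4H2O2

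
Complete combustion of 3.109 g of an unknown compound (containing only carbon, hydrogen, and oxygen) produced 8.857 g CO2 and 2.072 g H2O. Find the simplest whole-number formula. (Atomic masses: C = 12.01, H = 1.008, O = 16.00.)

mol C = 8.857 / 44.01 = 0.2012; mass C = 0.2012 × 12.01 = 2.417 g
mol H = 2 × (2.072 / 18.02) = 0.2300; mass H = 0.2300 × 1.008 = 0.2318 g
mass O = 3.109 − (2.649) = 0.4602 g → mol O = 0.02876
Divide by the smallest (0.02876 mol O): C 6.997, H 7.996, O 1.000
Ratio ≈ 7:8:1, so the empirical formula is C7H8O

C7H8O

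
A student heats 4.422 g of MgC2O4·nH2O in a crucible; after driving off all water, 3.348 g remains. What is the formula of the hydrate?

MgC2O4·2H2O

Mass of water lost = 4.422 − 3.348 = 1.074 g → 1.074 / 18.02 = 0.0596 mol H2O
Molar mass of MgC2O4 = 112.33 g/mol → mol MgC2O4 = 3.348 / 112.33 = 0.02981
n = 0.0596 / 0.02981 = 2.00 ≈ 2 → MgC2O4·2H2O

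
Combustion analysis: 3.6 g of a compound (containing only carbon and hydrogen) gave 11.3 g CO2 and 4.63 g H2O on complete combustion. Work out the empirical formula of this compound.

mol C = 11.3 / 44.01 = 0.2568; mass C = 0.2568 × 12.01 = 3.084 g
mol H = 2 × (4.63 / 18.02) = 0.5139; mass H = 0.5139 × 1.008 = 0.5180 g
Divide by the smallest (0.2568 mol C): C 1.000, H 2.001
Ratio ≈ 1:2, so the empirical formula is CH2

CH2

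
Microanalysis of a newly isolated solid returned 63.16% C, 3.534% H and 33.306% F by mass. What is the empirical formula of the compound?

C3H2F

Assume 100 g: 63.16 g C, 3.534 g H, 33.306 g F.
Moles — C: 63.16 / 12.01 = 5.259 mol; H: 3.534 / 1.008 = 3.506 mol; F: 33.306 / 19.00 = 1.753 mol
Divide by the smallest (1.753 mol F): C 3.000, H 2.000, F 1.000
≈ 3:2:1 → C3H2F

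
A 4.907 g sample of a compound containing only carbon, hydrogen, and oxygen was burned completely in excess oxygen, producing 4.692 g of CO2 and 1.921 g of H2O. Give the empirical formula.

mol C = 4.692 / 44.01 = 0.1066; mass C = 0.1066 × 12.01 = 1.280 g
mol H = 2 × (1.921 / 18.02) = 0.2132; mass H = 0.2132 × 1.008 = 0.2149 g
mass O = 4.907 − (1.495) = 3.412 g → mol O = 0.2132
Ratios (÷ 0.1066): C 1.000, H 2.000, O 2.000
≈ 1:2:2 → CH2O2

CH2O2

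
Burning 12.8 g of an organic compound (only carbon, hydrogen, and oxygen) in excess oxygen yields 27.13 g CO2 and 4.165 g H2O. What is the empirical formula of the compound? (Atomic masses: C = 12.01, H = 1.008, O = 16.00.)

mol C = 27.13 / 44.01 = 0.6165; mass C = 0.6165 × 12.01 = 7.404 g
mol H = 2 × (4.165 / 18.02) = 0.4623; mass H = 0.4623 × 1.008 = 0.4660 g
mass O = 12.8 − (7.870) = 4.930 g → mol O = 0.3082
Ratios (÷ 0.3082): C 2.000, H 1.500, O 1.000
Multiply by 2: C 4.00, H 3.00, O 2.00 → C4H3O2

C4H3O2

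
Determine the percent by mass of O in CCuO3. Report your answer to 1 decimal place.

Molar mass = 1(12.01) + 1(63.55) + 3(16.00) = 123.560 g/mol
Mass of O per mole = 3 × 16.00 = 48.000 g
% O = 48.000 / 123.560 × 100 = 38.8%

38.8%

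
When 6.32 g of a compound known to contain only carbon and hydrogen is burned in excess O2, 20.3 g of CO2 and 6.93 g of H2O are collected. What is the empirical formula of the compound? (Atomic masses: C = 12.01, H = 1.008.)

mol C = 20.3 / 44.01 = 0.4613; mass C = 0.4613 × 12.01 = 5.540 g
mol H = 2 × (6.93 / 18.02) = 0.7691; mass H = 0.7691 × 1.008 = 0.7753 g
Smallest is C at 0.4613 mol; normalising gives C 1.000, H 1.667
Multiply by 3: C 3.00, H 5.00 → C3H5

C3H5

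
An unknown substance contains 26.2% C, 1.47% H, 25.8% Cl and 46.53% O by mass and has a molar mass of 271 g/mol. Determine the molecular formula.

C6H4Cl2O8

Assume 100 g: 26.2 g C, 1.47 g H, 25.8 g Cl, 46.53 g O.
C: 26.2 g ÷ 12.01 g/mol = 2.182 mol
H: 1.47 g ÷ 1.008 g/mol = 1.458 mol
Cl: 25.8 g ÷ 35.45 g/mol = 0.7278 mol
O: 46.53 g ÷ 16.00 g/mol = 2.908 mol
Smallest is Cl at 0.7278 mol; normalising gives C 2.997, H 2.004, Cl 1.000, O 3.996
≈ 3:2:1:4 → C3H2ClO4
Empirical-formula mass = 137.50 g/mol
n = 271 / 137.50 = 1.97 ≈ 2
Molecular formula = (C3H2ClO4)×2 = C6H4Cl2O8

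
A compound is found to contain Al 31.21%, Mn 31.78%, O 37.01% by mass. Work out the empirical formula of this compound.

Assume 100 g: 31.21 g Al, 31.78 g Mn, 37.01 g O.
Moles — Al: 31.21 / 26.98 = 1.157 mol; Mn: 31.78 / 54.94 = 0.5784 mol; O: 37.01 / 16.00 = 2.313 mol
Ratios (÷ 0.5784): Al 2.000, Mn 1.000, O 3.999
≈ 2:1:4 → Al2MnO4

Al2MnO4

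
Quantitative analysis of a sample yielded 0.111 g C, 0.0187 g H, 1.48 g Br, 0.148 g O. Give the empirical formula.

Moles — C: 0.111 / 12.01 = 0.009242 mol; H: 0.0187 / 1.008 = 0.01855 mol; Br: 1.48 / 79.90 = 0.01852 mol; O: 0.148 / 16.00 = 0.00925 mol
Ratios (÷ 0.009242): C 1.000, H 2.007, Br 2.004, O 1.001
Ratio ≈ 1:2:2:1, so the empirical formula is CH2Br2O

CH2Br2O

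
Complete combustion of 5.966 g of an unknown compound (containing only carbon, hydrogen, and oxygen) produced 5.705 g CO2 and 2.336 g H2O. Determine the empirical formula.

mol C = 5.705 / 44.01 = 0.1296; mass C = 0.1296 × 12.01 = 1.557 g
mol H = 2 × (2.336 / 18.02) = 0.2593; mass H = 0.2593 × 1.008 = 0.2613 g
mass O = 5.966 − (1.818) = 4.148 g → mol O = 0.2592
Divide by the smallest (0.1296 mol C): C 1.000, H 2.000, O 2.000
Ratio ≈ 1:2:2, so the empirical formula is CH2O2

CH2O2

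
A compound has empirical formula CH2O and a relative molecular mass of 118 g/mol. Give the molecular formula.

Empirical-formula mass = 30.03 g/mol
n = 118 / 30.03 = 3.93 ≈ 4
Molecular formula = (CH2O)4 = C4H8O4

C4H8O4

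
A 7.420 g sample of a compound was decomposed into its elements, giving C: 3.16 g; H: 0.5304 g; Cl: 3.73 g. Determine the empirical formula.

C5H10Cl2

Moles — C: 3.16 / 12.01 = 0.2631 mol; H: 0.5304 / 1.008 = 0.5262 mol; Cl: 3.73 / 35.45 = 0.1052 mol
Ratios (÷ 0.1052): C 2.501, H 5.001, Cl 1.000
Scaling by 2: C 5.00, H 10.00, Cl 2.00 → C5H10Cl2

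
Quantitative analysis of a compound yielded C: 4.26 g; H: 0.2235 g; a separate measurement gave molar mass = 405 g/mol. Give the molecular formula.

C32H20

n(C) = 4.26/12.01 = 0.3547, n(H) = 0.2235/1.008 = 0.2217
Ratios (÷ 0.2217): C 1.600, H 1.000
Multiply by 5: C 8.00, H 5.00 → C8H5
Empirical-formula mass = 101.12 g/mol
n = 405 / 101.12 = 4.01 ≈ 4
Molecular formula = (C8H5)×4 = C32H20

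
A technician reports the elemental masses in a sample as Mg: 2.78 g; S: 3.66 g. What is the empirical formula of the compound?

Mg: 2.78 g ÷ 24.31 g/mol = 0.1144 mol
S: 3.66 g ÷ 32.07 g/mol = 0.1141 mol
Ratios (÷ 0.1141): Mg 1.002, S 1.000
Ratio ≈ 1:1, so the empirical formula is MgS

MgS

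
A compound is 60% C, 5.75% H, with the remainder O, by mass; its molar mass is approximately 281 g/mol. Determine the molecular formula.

Assume 100 g: 60 g C, 5.75 g H, 34.25 g O.
Moles — C: 60 / 12.01 = 4.996 mol; H: 5.75 / 1.008 = 5.704 mol; O: 34.25 / 16.00 = 2.141 mol
Smallest is O at 2.141 mol; normalising gives C 2.334, H 2.665, O 1.000
Scaling by 3: C 7.00, H 7.99, O 3.00 → C7H8O3
Empirical-formula mass = 140.13 g/mol
n = 281 / 140.13 = 2.01 ≈ 2
Molecular formula = (C7H8O3)×2 = C14H16O6

C14H16O6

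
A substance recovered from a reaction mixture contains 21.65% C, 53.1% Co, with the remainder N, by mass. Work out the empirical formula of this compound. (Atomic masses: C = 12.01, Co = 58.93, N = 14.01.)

Assume 100 g: 21.65 g C, 53.1 g Co, 25.25 g N.
n(C) = 21.65/12.01 = 1.803, n(Co) = 53.1/58.93 = 0.9011, n(N) = 25.25/14.01 = 1.802
Smallest is Co at 0.9011 mol; normalising gives C 2.001, Co 1.000, N 2.000
→ C2CoN2

C2CoN2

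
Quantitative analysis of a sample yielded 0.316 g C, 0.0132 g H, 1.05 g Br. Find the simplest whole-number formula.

C2HBr

n(C) = 0.316/12.01 = 0.02631, n(H) = 0.0132/1.008 = 0.0131, n(Br) = 1.05/79.90 = 0.01314
Divide by the smallest (0.0131 mol H): C 2.009, H 1.000, Br 1.004
≈ 2:1:1 → C2HBr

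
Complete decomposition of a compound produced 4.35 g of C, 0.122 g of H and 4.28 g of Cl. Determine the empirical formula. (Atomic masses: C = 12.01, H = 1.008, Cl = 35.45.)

C3HCl

Moles — C: 4.35 / 12.01 = 0.3622 mol; H: 0.122 / 1.008 = 0.121 mol; Cl: 4.28 / 35.45 = 0.1207 mol
Smallest is Cl at 0.1207 mol; normalising gives C 3.000, H 1.002, Cl 1.000
≈ 3:1:1 → C3HCl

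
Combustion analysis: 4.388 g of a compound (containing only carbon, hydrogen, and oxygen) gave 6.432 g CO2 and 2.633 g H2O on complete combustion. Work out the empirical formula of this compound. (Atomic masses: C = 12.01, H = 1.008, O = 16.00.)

mol C = 6.432 / 44.01 = 0.1461; mass C = 0.1461 × 12.01 = 1.755 g
mol H = 2 × (2.633 / 18.02) = 0.2922; mass H = 0.2922 × 1.008 = 0.2946 g
mass O = 4.388 − (2.050) = 2.338 g → mol O = 0.1461
Divide by the smallest (0.1461 mol O): C 1.000, H 2.000, O 1.000
→ CH2O

CH2O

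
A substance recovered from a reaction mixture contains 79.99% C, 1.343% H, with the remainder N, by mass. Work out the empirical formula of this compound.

C5HN

Assume 100 g: 79.99 g C, 1.343 g H, 18.667 g N.
n(C) = 79.99/12.01 = 6.66, n(H) = 1.343/1.008 = 1.332, n(N) = 18.667/14.01 = 1.332
Ratios (÷ 1.332): C 4.999, H 1.000, N 1.000
≈ 5:1:1 → C5HN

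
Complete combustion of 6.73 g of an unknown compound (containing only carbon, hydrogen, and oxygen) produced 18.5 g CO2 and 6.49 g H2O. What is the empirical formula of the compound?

mol C = 18.5 / 44.01 = 0.4204; mass C = 0.4204 × 12.01 = 5.049 g
mol H = 2 × (6.49 / 18.02) = 0.7203; mass H = 0.7203 × 1.008 = 0.7261 g
mass O = 6.73 − (5.775) = 0.9554 g → mol O = 0.05971
Ratios (÷ 0.05971): C 7.040, H 12.063, O 1.000
Ratio ≈ 7:12:1, so the empirical formula is C7H12O

C7H12O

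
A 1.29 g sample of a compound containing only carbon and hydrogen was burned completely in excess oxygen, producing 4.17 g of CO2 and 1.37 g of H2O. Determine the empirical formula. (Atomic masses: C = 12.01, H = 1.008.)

mol C = 4.17 / 44.01 = 0.09475; mass C = 0.09475 × 12.01 = 1.138 g
mol H = 2 × (1.37 / 18.02) = 0.1521; mass H = 0.1521 × 1.008 = 0.1533 g
Divide by the smallest (0.09475 mol C): C 1.000, H 1.605
Multiply by 5: C 5.00, H 8.02 → C5H8

C5H8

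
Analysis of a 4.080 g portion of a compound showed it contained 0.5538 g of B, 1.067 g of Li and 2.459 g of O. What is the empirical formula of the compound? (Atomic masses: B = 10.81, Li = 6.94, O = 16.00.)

B: 0.5538 g ÷ 10.81 g/mol = 0.05123 mol
Li: 1.067 g ÷ 6.94 g/mol = 0.1537 mol
O: 2.459 g ÷ 16.00 g/mol = 0.1537 mol
Smallest is B at 0.05123 mol; normalising gives B 1.000, Li 3.001, O 3.000
Ratio ≈ 1:3:3, so the empirical formula is BLi3O3

BLi3O3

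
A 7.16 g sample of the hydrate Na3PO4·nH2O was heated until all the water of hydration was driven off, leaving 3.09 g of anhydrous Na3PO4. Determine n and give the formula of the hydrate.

Mass of water lost = 7.16 − 3.09 = 4.07 g → 4.07 / 18.02 = 0.2259 mol H2O
Molar mass of Na3PO4 = 163.94 g/mol → mol Na3PO4 = 3.09 / 163.94 = 0.01885
n = 0.2259 / 0.01885 = 11.98 ≈ 12 → Na3PO4·12H2O

Na3PO4·12H2O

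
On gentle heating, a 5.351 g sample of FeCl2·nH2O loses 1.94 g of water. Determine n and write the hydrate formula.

Mass of anhydrous FeCl2 = 5.351 − 1.94 = 3.411 g
mol H2O = 1.94 / 18.02 = 0.1077
Molar mass of FeCl2 = 126.75 g/mol → mol FeCl2 = 3.411 / 126.75 = 0.02691
n = 0.1077 / 0.02691 = 4.00 ≈ 4 → FeCl2·4H2O

FeCl2·4H2O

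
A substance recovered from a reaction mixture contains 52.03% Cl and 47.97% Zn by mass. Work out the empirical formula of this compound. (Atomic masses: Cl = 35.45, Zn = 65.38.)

Assume 100 g: 52.03 g Cl, 47.97 g Zn.
n(Cl) = 52.03/35.45 = 1.468, n(Zn) = 47.97/65.38 = 0.7337
Ratios (÷ 0.7337): Cl 2.000, Zn 1.000
≈ 2:1 → Cl2Zn

Cl2Zn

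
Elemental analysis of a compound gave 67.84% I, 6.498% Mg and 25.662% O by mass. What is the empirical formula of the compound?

Assume 100 g: 67.84 g I, 6.498 g Mg, 25.662 g O.
n(I) = 67.84/126.90 = 0.5346, n(Mg) = 6.498/24.31 = 0.2673, n(O) = 25.662/16.00 = 1.604
Ratios (÷ 0.2673): I 2.000, Mg 1.000, O 6.000
→ I2MgO6

I2MgO6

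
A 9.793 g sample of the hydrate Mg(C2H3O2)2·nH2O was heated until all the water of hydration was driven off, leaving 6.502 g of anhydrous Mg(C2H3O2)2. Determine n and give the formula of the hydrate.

Mass of water lost = 9.793 − 6.502 = 3.291 g → 3.291 / 18.02 = 0.1826 mol H2O
Molar mass of Mg(C2H3O2)2 = 142.40 g/mol → mol Mg(C2H3O2)2 = 6.502 / 142.40 = 0.04566
n = 0.1826 / 0.04566 = 4.00 ≈ 4 → Mg(C2H3O2)2·4H2O

Mg(C2H3O2)2·4H2O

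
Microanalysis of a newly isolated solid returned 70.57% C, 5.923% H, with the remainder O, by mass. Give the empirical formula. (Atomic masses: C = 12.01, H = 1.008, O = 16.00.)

C4H4O

Assume 100 g: 70.57 g C, 5.923 g H, 23.507 g O.
n(C) = 70.57/12.01 = 5.876, n(H) = 5.923/1.008 = 5.876, n(O) = 23.507/16.00 = 1.469
Ratios (÷ 1.469): C 3.999, H 3.999, O 1.000
Ratio ≈ 4:4:1, so the empirical formula is C4H4O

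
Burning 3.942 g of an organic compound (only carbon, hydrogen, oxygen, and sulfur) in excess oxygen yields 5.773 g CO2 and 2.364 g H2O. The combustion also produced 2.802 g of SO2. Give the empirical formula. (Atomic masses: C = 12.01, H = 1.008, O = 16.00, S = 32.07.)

C3H6OS

mol C = 5.773 / 44.01 = 0.1312; mass C = 0.1312 × 12.01 = 1.575 g
mol H = 2 × (2.364 / 18.02) = 0.2624; mass H = 0.2624 × 1.008 = 0.2645 g
mol S = 2.802 / 64.07 = 0.04373; mass S = 1.403 g
mass O = 3.942 − (3.242) = 0.6996 g → mol O = 0.04372
Divide by the smallest (0.04372 mol O): C 3.000, H 6.001, O 1.000, S 1.000
→ C3H6OS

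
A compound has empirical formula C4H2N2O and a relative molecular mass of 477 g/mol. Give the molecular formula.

Empirical-formula mass = 94.08 g/mol
n = 477 / 94.08 = 5.07 ≈ 5
Molecular formula = (C4H2N2O)5 = C20H10N10O5

C20H10N10O5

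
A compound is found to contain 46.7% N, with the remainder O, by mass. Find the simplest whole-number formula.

Assume 100 g: 46.7 g N, 53.3 g O.
N: 46.7 g ÷ 14.01 g/mol = 3.333 mol
O: 53.3 g ÷ 16.00 g/mol = 3.331 mol
Divide by the smallest (3.331 mol O): N 1.001, O 1.000
Ratio ≈ 1:1, so the empirical formula is NO

NO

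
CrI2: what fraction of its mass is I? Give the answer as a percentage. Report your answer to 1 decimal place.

Molar mass = 1(52.00) + 2(126.90) = 305.800 g/mol
Mass of I per mole = 2 × 126.90 = 253.800 g
% I = 253.800 / 305.800 × 100 = 83.0%

83.0%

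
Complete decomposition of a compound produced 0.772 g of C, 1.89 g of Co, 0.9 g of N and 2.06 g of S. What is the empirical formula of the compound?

n(C) = 0.772/12.01 = 0.06428, n(Co) = 1.89/58.93 = 0.03207, n(N) = 0.9/14.01 = 0.06424, n(S) = 2.06/32.07 = 0.06423
Ratios (÷ 0.03207): C 2.004, Co 1.000, N 2.003, S 2.003
→ C2CoN2S2

C2CoN2S2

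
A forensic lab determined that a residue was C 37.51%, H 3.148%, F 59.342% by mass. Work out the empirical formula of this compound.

CHF

Assume 100 g: 37.51 g C, 3.148 g H, 59.342 g F.
C: 37.51 g ÷ 12.01 g/mol = 3.123 mol
H: 3.148 g ÷ 1.008 g/mol = 3.123 mol
F: 59.342 g ÷ 19.00 g/mol = 3.123 mol
Ratios (÷ 3.123): C 1.000, H 1.000, F 1.000
Ratio ≈ 1:1:1, so the empirical formula is CHF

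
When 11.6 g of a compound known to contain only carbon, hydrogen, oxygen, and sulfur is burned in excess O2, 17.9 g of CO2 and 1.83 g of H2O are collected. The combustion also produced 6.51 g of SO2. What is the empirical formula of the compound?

mol C = 17.9 / 44.01 = 0.4067; mass C = 0.4067 × 12.01 = 4.885 g
mol H = 2 × (1.83 / 18.02) = 0.2031; mass H = 0.2031 × 1.008 = 0.2047 g
mol S = 6.51 / 64.07 = 0.1016; mass S = 3.259 g
mass O = 11.6 − (8.348) = 3.252 g → mol O = 0.2032
Divide by the smallest (0.1016 mol S): C 4.003, H 1.999, O 2.000, S 1.000
≈ 4:2:2:1 → C4H2O2S

C4H2O2S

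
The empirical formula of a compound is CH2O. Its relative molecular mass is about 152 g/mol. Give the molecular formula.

C5H10O5

Empirical-formula mass = 30.03 g/mol
n = 152 / 30.03 = 5.06 ≈ 5
Molecular formula = (CH2O)5 = C5H10O5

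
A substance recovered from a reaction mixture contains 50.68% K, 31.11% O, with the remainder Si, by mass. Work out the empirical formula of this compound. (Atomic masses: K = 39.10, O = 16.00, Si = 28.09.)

K2O3Si

Assume 100 g: 50.68 g K, 31.11 g O, 18.21 g Si.
K: 50.68 g ÷ 39.10 g/mol = 1.296 mol
O: 31.11 g ÷ 16.00 g/mol = 1.944 mol
Si: 18.21 g ÷ 28.09 g/mol = 0.6483 mol
Smallest is Si at 0.6483 mol; normalising gives K 1.999, O 2.999, Si 1.000
Ratio ≈ 2:3:1, so the empirical formula is K2O3Si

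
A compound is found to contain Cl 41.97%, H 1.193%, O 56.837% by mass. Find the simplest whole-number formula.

Assume 100 g: 41.97 g Cl, 1.193 g H, 56.837 g O.
Moles — Cl: 41.97 / 35.45 = 1.184 mol; H: 1.193 / 1.008 = 1.184 mol; O: 56.837 / 16.00 = 3.552 mol
Ratios (÷ 1.184): Cl 1.000, H 1.000, O 3.001
Ratio ≈ 1:1:3, so the empirical formula is ClHO3

ClHO3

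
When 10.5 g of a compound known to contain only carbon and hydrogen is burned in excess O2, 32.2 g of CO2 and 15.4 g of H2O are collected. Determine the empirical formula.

C3H7

mol C = 32.2 / 44.01 = 0.7317; mass C = 0.7317 × 12.01 = 8.787 g
mol H = 2 × (15.4 / 18.02) = 1.709; mass H = 1.709 × 1.008 = 1.723 g
Ratios (÷ 0.7317): C 1.000, H 2.336
Multiply by 3: C 3.00, H 7.01 → C3H7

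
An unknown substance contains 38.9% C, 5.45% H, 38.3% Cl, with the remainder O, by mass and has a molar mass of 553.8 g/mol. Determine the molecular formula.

C18H30Cl6O6

Assume 100 g: 38.9 g C, 5.45 g H, 38.3 g Cl, 17.35 g O.
Moles — C: 38.9 / 12.01 = 3.239 mol; H: 5.45 / 1.008 = 5.407 mol; Cl: 38.3 / 35.45 = 1.08 mol; O: 17.35 / 16.00 = 1.084 mol
Divide by the smallest (1.08 mol Cl): C 2.998, H 5.004, Cl 1.000, O 1.004
Ratio ≈ 3:5:1:1, so the empirical formula is C3H5ClO
Empirical-formula mass = 92.52 g/mol
n = 553.8 / 92.52 = 5.99 ≈ 6
Molecular formula = (C3H5ClO)×6 = C18H30Cl6O6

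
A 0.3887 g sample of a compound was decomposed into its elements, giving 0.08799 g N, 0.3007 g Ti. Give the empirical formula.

Moles — N: 0.08799 / 14.01 = 0.006281 mol; Ti: 0.3007 / 47.87 = 0.006282 mol
Ratios (÷ 0.006281): N 1.000, Ti 1.000
Ratio ≈ 1:1, so the empirical formula is NTi

NTi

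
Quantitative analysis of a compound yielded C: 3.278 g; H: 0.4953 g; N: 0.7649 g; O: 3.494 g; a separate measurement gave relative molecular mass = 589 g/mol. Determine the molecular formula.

n(C) = 3.278/12.01 = 0.2729, n(H) = 0.4953/1.008 = 0.4914, n(N) = 0.7649/14.01 = 0.0546, n(O) = 3.494/16.00 = 0.2184
Smallest is N at 0.0546 mol; normalising gives C 4.999, H 9.000, N 1.000, O 4.000
→ C5H9NO4
Empirical-formula mass = 147.13 g/mol
n = 589 / 147.13 = 4.00 ≈ 4
Molecular formula = (C5H9NO4)×4 = C20H36N4O16

C20H36N4O16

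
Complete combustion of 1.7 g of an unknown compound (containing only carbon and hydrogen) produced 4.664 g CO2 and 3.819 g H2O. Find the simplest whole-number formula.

CH4

mol C = 4.664 / 44.01 = 0.1060; mass C = 0.1060 × 12.01 = 1.273 g
mol H = 2 × (3.819 / 18.02) = 0.4239; mass H = 0.4239 × 1.008 = 0.4273 g
Divide by the smallest (0.106 mol C): C 1.000, H 4.000
≈ 1:4 → CH4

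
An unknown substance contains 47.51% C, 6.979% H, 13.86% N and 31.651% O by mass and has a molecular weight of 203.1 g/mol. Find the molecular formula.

Assume 100 g: 47.51 g C, 6.979 g H, 13.86 g N, 31.651 g O.
n(C) = 47.51/12.01 = 3.956, n(H) = 6.979/1.008 = 6.924, n(N) = 13.86/14.01 = 0.9893, n(O) = 31.651/16.00 = 1.978
Ratios (÷ 0.9893): C 3.999, H 6.999, N 1.000, O 2.000
≈ 4:7:1:2 → C4H7NO2
Empirical-formula mass = 101.11 g/mol
n = 203.1 / 101.11 = 2.01 ≈ 2
Molecular formula = (C4H7NO2)×2 = C8H14N2O4

C8H14N2O4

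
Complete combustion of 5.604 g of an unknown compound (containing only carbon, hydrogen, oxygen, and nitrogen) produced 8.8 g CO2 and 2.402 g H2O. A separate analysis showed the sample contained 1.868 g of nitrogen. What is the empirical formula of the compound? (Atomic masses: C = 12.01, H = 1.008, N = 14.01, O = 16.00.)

mol C = 8.8 / 44.01 = 0.2000; mass C = 0.2000 × 12.01 = 2.401 g
mol H = 2 × (2.402 / 18.02) = 0.2666; mass H = 0.2666 × 1.008 = 0.2687 g
mol N = 1.868 / 14.01 = 0.1333
mass O = 5.604 − (4.538) = 1.066 g → mol O = 0.06661
Divide by the smallest (0.06661 mol O): C 3.002, H 4.002, N 2.002, O 1.000
Ratio ≈ 3:4:2:1, so the empirical formula is C3H4N2O

C3H4N2O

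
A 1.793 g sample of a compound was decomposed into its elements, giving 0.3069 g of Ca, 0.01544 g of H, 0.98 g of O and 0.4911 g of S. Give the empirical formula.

n(Ca) = 0.3069/40.08 = 0.007657, n(H) = 0.01544/1.008 = 0.01532, n(O) = 0.98/16.00 = 0.06125, n(S) = 0.4911/32.07 = 0.01531
Smallest is Ca at 0.007657 mol; normalising gives Ca 1.000, H 2.000, O 7.999, S 2.000
≈ 1:2:8:2 → CaH2O8S2

CaH2O8S2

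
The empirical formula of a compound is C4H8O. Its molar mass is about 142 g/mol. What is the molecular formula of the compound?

Empirical-formula mass = 72.10 g/mol
n = 142 / 72.10 = 1.97 ≈ 2
Molecular formula = (C4H8O)2 = C8H16O2

C8H16O2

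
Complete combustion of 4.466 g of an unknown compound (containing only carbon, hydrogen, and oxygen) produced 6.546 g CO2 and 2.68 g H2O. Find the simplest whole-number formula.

CH2O

mol C = 6.546 / 44.01 = 0.1487; mass C = 0.1487 × 12.01 = 1.786 g
mol H = 2 × (2.68 / 18.02) = 0.2974; mass H = 0.2974 × 1.008 = 0.2998 g
mass O = 4.466 − (2.086) = 2.380 g → mol O = 0.1487
Ratios (÷ 0.1487): C 1.000, H 2.000, O 1.000
≈ 1:2:1 → CH2O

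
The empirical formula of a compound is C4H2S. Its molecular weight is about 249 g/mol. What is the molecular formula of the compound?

C12H6S3

Empirical-formula mass = 82.13 g/mol
n = 249 / 82.13 = 3.03 ≈ 3
Molecular formula = (C4H2S)3 = C12H6S3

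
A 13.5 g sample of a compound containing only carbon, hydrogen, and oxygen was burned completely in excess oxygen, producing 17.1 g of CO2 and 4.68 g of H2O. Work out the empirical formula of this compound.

C3H4O4

mol C = 17.1 / 44.01 = 0.3885; mass C = 0.3885 × 12.01 = 4.666 g
mol H = 2 × (4.68 / 18.02) = 0.5194; mass H = 0.5194 × 1.008 = 0.5236 g
mass O = 13.5 − (5.190) = 8.310 g → mol O = 0.5194
Smallest is C at 0.3885 mol; normalising gives C 1.000, H 1.337, O 1.337
Scaling by 3: C 3.00, H 4.01, O 4.01 → C3H4O4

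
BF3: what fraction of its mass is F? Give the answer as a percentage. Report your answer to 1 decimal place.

84.1%

Molar mass = 1(10.81) + 3(19.00) = 67.810 g/mol
Mass of F per mole = 3 × 19.00 = 57.000 g
% F = 57.000 / 67.810 × 100 = 84.1%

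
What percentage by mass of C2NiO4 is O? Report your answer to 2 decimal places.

43.62%

Molar mass = 2(12.01) + 1(58.69) + 4(16.00) = 146.710 g/mol
Mass of O per mole = 4 × 16.00 = 64.000 g
% O = 64.000 / 146.710 × 100 = 43.62%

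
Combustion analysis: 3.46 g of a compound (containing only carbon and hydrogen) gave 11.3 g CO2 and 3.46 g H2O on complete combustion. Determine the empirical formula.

C2H3

mol C = 11.3 / 44.01 = 0.2568; mass C = 0.2568 × 12.01 = 3.084 g
mol H = 2 × (3.46 / 18.02) = 0.3840; mass H = 0.3840 × 1.008 = 0.3871 g
Smallest is C at 0.2568 mol; normalising gives C 1.000, H 1.496
Scaling by 2: C 2.00, H 2.99 → C2H3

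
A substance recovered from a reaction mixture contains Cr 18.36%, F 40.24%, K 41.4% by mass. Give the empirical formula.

Assume 100 g: 18.36 g Cr, 40.24 g F, 41.4 g K.
Cr: 18.36 g ÷ 52.00 g/mol = 0.3531 mol
F: 40.24 g ÷ 19.00 g/mol = 2.118 mol
K: 41.4 g ÷ 39.10 g/mol = 1.059 mol
Ratios (÷ 0.3531): Cr 1.000, F 5.998, K 2.999
→ CrF6K3

CrF6K3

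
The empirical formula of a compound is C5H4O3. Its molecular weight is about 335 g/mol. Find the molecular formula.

Empirical-formula mass = 112.08 g/mol
n = 335 / 112.08 = 2.99 ≈ 3
Molecular formula = (C5H4O3)3 = C15H12O9

C15H12O9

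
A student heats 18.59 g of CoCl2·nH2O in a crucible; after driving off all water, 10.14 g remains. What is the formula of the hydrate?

CoCl2·6H2O

Mass of water lost = 18.59 − 10.14 = 8.45 g → 8.45 / 18.02 = 0.4689 mol H2O
Molar mass of CoCl2 = 129.83 g/mol → mol CoCl2 = 10.14 / 129.83 = 0.0781
n = 0.4689 / 0.0781 = 6.00 ≈ 6 → CoCl2·6H2O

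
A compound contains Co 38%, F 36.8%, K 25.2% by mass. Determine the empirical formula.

Assume 100 g: 38 g Co, 36.8 g F, 25.2 g K.
n(Co) = 38/58.93 = 0.6448, n(F) = 36.8/19.00 = 1.937, n(K) = 25.2/39.10 = 0.6445
Smallest is K at 0.6445 mol; normalising gives Co 1.001, F 3.005, K 1.000
Ratio ≈ 1:3:1, so the empirical formula is CoF3K

CoF3K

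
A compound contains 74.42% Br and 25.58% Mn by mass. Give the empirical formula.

Assume 100 g: 74.42 g Br, 25.58 g Mn.
Br: 74.42 g ÷ 79.90 g/mol = 0.9314 mol
Mn: 25.58 g ÷ 54.94 g/mol = 0.4656 mol
Smallest is Mn at 0.4656 mol; normalising gives Br 2.000, Mn 1.000
→ Br2Mn

Br2Mn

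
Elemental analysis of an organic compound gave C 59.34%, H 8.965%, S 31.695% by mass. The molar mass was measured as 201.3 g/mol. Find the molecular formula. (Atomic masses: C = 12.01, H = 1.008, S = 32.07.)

C10H18S2

Assume 100 g: 59.34 g C, 8.965 g H, 31.695 g S.
n(C) = 59.34/12.01 = 4.941, n(H) = 8.965/1.008 = 8.894, n(S) = 31.695/32.07 = 0.9883
Divide by the smallest (0.9883 mol S): C 4.999, H 8.999, S 1.000
≈ 5:9:1 → C5H9S
Empirical-formula mass = 101.19 g/mol
n = 201.3 / 101.19 = 1.99 ≈ 2
Molecular formula = (C5H9S)×2 = C10H18S2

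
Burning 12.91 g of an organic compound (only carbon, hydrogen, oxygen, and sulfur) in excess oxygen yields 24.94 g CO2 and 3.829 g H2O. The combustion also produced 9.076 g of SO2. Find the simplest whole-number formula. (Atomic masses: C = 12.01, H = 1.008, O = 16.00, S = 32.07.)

C8H6OS2

mol C = 24.94 / 44.01 = 0.5667; mass C = 0.5667 × 12.01 = 6.806 g
mol H = 2 × (3.829 / 18.02) = 0.4250; mass H = 0.4250 × 1.008 = 0.4284 g
mol S = 9.076 / 64.07 = 0.1417; mass S = 4.543 g
mass O = 12.91 − (11.78) = 1.133 g → mol O = 0.07080
Smallest is O at 0.0708 mol; normalising gives C 8.005, H 6.003, O 1.000, S 2.001
→ C8H6OS2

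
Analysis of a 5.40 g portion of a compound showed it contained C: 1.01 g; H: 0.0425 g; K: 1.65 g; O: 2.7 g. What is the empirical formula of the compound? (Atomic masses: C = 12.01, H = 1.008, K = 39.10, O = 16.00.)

n(C) = 1.01/12.01 = 0.0841, n(H) = 0.0425/1.008 = 0.04216, n(K) = 1.65/39.10 = 0.0422, n(O) = 2.7/16.00 = 0.1688
Smallest is H at 0.04216 mol; normalising gives C 1.995, H 1.000, K 1.001, O 4.002
≈ 2:1:1:4 → C2HKO4

C2HKO4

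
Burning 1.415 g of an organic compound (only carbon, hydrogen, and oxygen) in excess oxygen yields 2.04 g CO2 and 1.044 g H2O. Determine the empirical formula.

C2H5O2

mol C = 2.04 / 44.01 = 0.04635; mass C = 0.04635 × 12.01 = 0.5567 g
mol H = 2 × (1.044 / 18.02) = 0.1159; mass H = 0.1159 × 1.008 = 0.1168 g
mass O = 1.415 − (0.6735) = 0.7415 g → mol O = 0.04634
Smallest is O at 0.04634 mol; normalising gives C 1.000, H 2.500, O 1.000
×2: C 2.00, H 5.00, O 2.00 → C2H5O2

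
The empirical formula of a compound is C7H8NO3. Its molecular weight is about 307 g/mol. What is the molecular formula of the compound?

Empirical-formula mass = 154.14 g/mol
n = 307 / 154.14 = 1.99 ≈ 2
Molecular formula = (C7H8NO3)2 = C14H16N2O6

C14H16N2O6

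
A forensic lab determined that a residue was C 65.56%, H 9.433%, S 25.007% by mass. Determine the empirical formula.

Assume 100 g: 65.56 g C, 9.433 g H, 25.007 g S.
n(C) = 65.56/12.01 = 5.459, n(H) = 9.433/1.008 = 9.358, n(S) = 25.007/32.07 = 0.7798
Smallest is S at 0.7798 mol; normalising gives C 7.001, H 12.001, S 1.000
→ C7H12S

C7H12S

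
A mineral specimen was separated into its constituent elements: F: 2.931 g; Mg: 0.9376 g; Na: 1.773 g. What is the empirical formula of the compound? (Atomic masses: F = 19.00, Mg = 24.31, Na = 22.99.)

F4MgNa2

F: 2.931 g ÷ 19.00 g/mol = 0.1543 mol
Mg: 0.9376 g ÷ 24.31 g/mol = 0.03857 mol
Na: 1.773 g ÷ 22.99 g/mol = 0.07712 mol
Divide by the smallest (0.03857 mol Mg): F 4.000, Mg 1.000, Na 2.000
→ F4MgNa2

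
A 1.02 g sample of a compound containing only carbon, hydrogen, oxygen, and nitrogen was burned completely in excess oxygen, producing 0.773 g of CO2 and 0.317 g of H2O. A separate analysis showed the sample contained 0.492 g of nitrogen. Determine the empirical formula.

CH2N2O

mol C = 0.773 / 44.01 = 0.01756; mass C = 0.01756 × 12.01 = 0.2109 g
mol H = 2 × (0.317 / 18.02) = 0.03518; mass H = 0.03518 × 1.008 = 0.03546 g
mol N = 0.492 / 14.01 = 0.03512
mass O = 1.02 − (0.7384) = 0.2816 g → mol O = 0.01760
Smallest is C at 0.01756 mol; normalising gives C 1.000, H 2.003, N 1.999, O 1.002
≈ 1:2:2:1 → CH2N2O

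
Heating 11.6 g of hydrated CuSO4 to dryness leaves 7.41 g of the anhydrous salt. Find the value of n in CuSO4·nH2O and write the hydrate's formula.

Mass of water lost = 11.6 − 7.41 = 4.19 g → 4.19 / 18.02 = 0.2325 mol H2O
Molar mass of CuSO4 = 159.62 g/mol → mol CuSO4 = 7.41 / 159.62 = 0.04642
n = 0.2325 / 0.04642 = 5.01 ≈ 5 → CuSO4·5H2O

CuSO4·5H2O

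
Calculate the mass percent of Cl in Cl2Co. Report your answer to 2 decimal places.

Molar mass = 2(35.45) + 1(58.93) = 129.830 g/mol
Mass of Cl per mole = 2 × 35.45 = 70.900 g
% Cl = 70.900 / 129.830 × 100 = 54.61%

54.61%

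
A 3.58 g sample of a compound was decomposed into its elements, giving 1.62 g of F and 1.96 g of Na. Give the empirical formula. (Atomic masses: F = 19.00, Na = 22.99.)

FNa

F: 1.62 g ÷ 19.00 g/mol = 0.08526 mol
Na: 1.96 g ÷ 22.99 g/mol = 0.08525 mol
Smallest is Na at 0.08525 mol; normalising gives F 1.000, Na 1.000
→ FNa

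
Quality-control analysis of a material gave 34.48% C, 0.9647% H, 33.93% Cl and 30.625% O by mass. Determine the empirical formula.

Assume 100 g: 34.48 g C, 0.9647 g H, 33.93 g Cl, 30.625 g O.
Moles — C: 34.48 / 12.01 = 2.871 mol; H: 0.9647 / 1.008 = 0.957 mol; Cl: 33.93 / 35.45 = 0.9571 mol; O: 30.625 / 16.00 = 1.914 mol
Smallest is H at 0.957 mol; normalising gives C 3.000, H 1.000, Cl 1.000, O 2.000
→ C3HClO2

C3HClO2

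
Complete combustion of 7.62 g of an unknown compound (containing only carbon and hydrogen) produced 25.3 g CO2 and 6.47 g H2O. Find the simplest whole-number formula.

mol C = 25.3 / 44.01 = 0.5749; mass C = 0.5749 × 12.01 = 6.904 g
mol H = 2 × (6.47 / 18.02) = 0.7181; mass H = 0.7181 × 1.008 = 0.7238 g
Divide by the smallest (0.5749 mol C): C 1.000, H 1.249
Scaling by 4: C 4.00, H 5.00 → C4H5

C4H5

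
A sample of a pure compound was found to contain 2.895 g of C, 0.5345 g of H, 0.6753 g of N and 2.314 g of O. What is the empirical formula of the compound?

n(C) = 2.895/12.01 = 0.241, n(H) = 0.5345/1.008 = 0.5303, n(N) = 0.6753/14.01 = 0.0482, n(O) = 2.314/16.00 = 0.1446
Divide by the smallest (0.0482 mol N): C 5.001, H 11.001, N 1.000, O 3.000
Ratio ≈ 5:11:1:3, so the empirical formula is C5H11NO3

C5H11NO3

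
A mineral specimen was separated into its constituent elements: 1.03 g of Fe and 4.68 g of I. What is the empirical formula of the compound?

Moles — Fe: 1.03 / 55.85 = 0.01844 mol; I: 4.68 / 126.90 = 0.03688 mol
Ratios (÷ 0.01844): Fe 1.000, I 2.000
→ FeI2

FeI2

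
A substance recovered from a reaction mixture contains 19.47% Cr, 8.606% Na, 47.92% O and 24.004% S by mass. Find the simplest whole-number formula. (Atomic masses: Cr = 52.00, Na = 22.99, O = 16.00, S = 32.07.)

CrNaO8S2

Assume 100 g: 19.47 g Cr, 8.606 g Na, 47.92 g O, 24.004 g S.
Moles — Cr: 19.47 / 52.00 = 0.3744 mol; Na: 8.606 / 22.99 = 0.3743 mol; O: 47.92 / 16.00 = 2.995 mol; S: 24.004 / 32.07 = 0.7485 mol
Smallest is Na at 0.3743 mol; normalising gives Cr 1.000, Na 1.000, O 8.001, S 2.000
Ratio ≈ 1:1:8:2, so the empirical formula is CrNaO8S2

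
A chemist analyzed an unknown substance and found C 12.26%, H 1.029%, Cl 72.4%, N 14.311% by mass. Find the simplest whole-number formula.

Assume 100 g: 12.26 g C, 1.029 g H, 72.4 g Cl, 14.311 g N.
Moles — C: 12.26 / 12.01 = 1.021 mol; H: 1.029 / 1.008 = 1.021 mol; Cl: 72.4 / 35.45 = 2.042 mol; N: 14.311 / 14.01 = 1.021 mol
Divide by the smallest (1.021 mol C): C 1.000, H 1.000, Cl 2.001, N 1.001
→ CHCl2N

CHCl2N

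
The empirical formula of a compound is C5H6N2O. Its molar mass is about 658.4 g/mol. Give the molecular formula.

Empirical-formula mass = 110.12 g/mol
n = 658.4 / 110.12 = 5.98 ≈ 6
Molecular formula = (C5H6N2O)6 = C30H36N12O6

C30H36N12O6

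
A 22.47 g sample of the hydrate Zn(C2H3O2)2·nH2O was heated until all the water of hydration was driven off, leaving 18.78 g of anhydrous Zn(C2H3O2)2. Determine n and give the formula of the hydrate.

Zn(C2H3O2)2·2H2O

Mass of water lost = 22.47 − 18.78 = 3.69 g → 3.69 / 18.02 = 0.2048 mol H2O
Molar mass of Zn(C2H3O2)2 = 183.47 g/mol → mol Zn(C2H3O2)2 = 18.78 / 183.47 = 0.1024
n = 0.2048 / 0.1024 = 2.00 ≈ 2 → Zn(C2H3O2)2·2H2O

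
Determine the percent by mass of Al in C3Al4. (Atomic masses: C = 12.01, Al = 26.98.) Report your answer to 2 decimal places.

Molar mass = 3(12.01) + 4(26.98) = 143.950 g/mol
Mass of Al per mole = 4 × 26.98 = 107.920 g
% Al = 107.920 / 143.950 × 100 = 74.97%

74.97%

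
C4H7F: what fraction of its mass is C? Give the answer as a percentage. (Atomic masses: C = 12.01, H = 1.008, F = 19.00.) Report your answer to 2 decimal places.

Molar mass = 4(12.01) + 7(1.008) + 1(19.00) = 74.096 g/mol
Mass of C per mole = 4 × 12.01 = 48.040 g
% C = 48.040 / 74.096 × 100 = 64.83%

64.83%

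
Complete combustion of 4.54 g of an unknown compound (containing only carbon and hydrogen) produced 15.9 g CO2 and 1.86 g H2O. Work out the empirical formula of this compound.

mol C = 15.9 / 44.01 = 0.3613; mass C = 0.3613 × 12.01 = 4.339 g
mol H = 2 × (1.86 / 18.02) = 0.2064; mass H = 0.2064 × 1.008 = 0.2081 g
Smallest is H at 0.2064 mol; normalising gives C 1.750, H 1.000
Scaling by 4: C 7.00, H 4.00 → C7H4

C7H4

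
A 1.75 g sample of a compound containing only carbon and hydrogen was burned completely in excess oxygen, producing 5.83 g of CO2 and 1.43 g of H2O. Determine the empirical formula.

mol C = 5.83 / 44.01 = 0.1325; mass C = 0.1325 × 12.01 = 1.591 g
mol H = 2 × (1.43 / 18.02) = 0.1587; mass H = 0.1587 × 1.008 = 0.1600 g
Smallest is C at 0.1325 mol; normalising gives C 1.000, H 1.198
×5: C 5.00, H 5.99 → C5H6

C5H6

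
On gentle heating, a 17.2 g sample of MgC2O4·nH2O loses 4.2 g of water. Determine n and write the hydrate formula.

Mass of anhydrous MgC2O4 = 17.2 − 4.2 = 13 g
mol H2O = 4.2 / 18.02 = 0.2331
Molar mass of MgC2O4 = 112.33 g/mol → mol MgC2O4 = 13 / 112.33 = 0.1157
n = 0.2331 / 0.1157 = 2.01 ≈ 2 → MgC2O4·2H2O

MgC2O4·2H2O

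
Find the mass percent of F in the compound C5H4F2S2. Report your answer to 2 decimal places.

22.86%

Molar mass = 5(12.01) + 4(1.008) + 2(19.00) + 2(32.07) = 166.222 g/mol
Mass of F per mole = 2 × 19.00 = 38.000 g
% F = 38.000 / 166.222 × 100 = 22.86%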